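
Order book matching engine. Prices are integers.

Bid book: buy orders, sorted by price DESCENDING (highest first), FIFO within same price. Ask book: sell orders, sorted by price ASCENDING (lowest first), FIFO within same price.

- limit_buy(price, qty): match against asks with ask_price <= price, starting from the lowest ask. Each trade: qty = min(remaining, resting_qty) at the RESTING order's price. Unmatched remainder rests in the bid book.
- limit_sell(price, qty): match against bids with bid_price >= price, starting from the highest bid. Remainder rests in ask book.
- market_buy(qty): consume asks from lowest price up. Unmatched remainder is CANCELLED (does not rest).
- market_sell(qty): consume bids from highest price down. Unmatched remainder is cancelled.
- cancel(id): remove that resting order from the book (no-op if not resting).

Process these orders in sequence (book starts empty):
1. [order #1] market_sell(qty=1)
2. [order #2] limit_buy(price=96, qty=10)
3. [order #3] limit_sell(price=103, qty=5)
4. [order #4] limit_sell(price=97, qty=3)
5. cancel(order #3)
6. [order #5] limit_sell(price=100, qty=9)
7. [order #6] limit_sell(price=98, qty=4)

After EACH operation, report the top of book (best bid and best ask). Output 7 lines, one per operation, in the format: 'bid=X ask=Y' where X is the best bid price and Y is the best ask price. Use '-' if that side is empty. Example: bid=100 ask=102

After op 1 [order #1] market_sell(qty=1): fills=none; bids=[-] asks=[-]
After op 2 [order #2] limit_buy(price=96, qty=10): fills=none; bids=[#2:10@96] asks=[-]
After op 3 [order #3] limit_sell(price=103, qty=5): fills=none; bids=[#2:10@96] asks=[#3:5@103]
After op 4 [order #4] limit_sell(price=97, qty=3): fills=none; bids=[#2:10@96] asks=[#4:3@97 #3:5@103]
After op 5 cancel(order #3): fills=none; bids=[#2:10@96] asks=[#4:3@97]
After op 6 [order #5] limit_sell(price=100, qty=9): fills=none; bids=[#2:10@96] asks=[#4:3@97 #5:9@100]
After op 7 [order #6] limit_sell(price=98, qty=4): fills=none; bids=[#2:10@96] asks=[#4:3@97 #6:4@98 #5:9@100]

Answer: bid=- ask=-
bid=96 ask=-
bid=96 ask=103
bid=96 ask=97
bid=96 ask=97
bid=96 ask=97
bid=96 ask=97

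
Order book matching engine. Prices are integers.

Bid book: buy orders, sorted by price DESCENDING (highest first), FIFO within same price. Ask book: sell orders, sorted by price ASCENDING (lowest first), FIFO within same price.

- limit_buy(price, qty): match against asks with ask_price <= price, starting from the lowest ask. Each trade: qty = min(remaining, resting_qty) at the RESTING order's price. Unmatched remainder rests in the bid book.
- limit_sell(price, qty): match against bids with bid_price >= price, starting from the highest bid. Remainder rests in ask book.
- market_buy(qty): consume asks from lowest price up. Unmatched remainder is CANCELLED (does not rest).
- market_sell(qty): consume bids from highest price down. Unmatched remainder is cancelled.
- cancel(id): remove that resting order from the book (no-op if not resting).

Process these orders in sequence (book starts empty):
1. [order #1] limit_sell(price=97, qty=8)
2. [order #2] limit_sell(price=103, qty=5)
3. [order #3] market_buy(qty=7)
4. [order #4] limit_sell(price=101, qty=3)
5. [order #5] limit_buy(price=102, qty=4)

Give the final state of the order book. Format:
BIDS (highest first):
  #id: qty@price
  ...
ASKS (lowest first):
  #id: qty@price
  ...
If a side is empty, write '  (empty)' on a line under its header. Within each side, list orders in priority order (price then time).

Answer: BIDS (highest first):
  (empty)
ASKS (lowest first):
  #2: 5@103

Derivation:
After op 1 [order #1] limit_sell(price=97, qty=8): fills=none; bids=[-] asks=[#1:8@97]
After op 2 [order #2] limit_sell(price=103, qty=5): fills=none; bids=[-] asks=[#1:8@97 #2:5@103]
After op 3 [order #3] market_buy(qty=7): fills=#3x#1:7@97; bids=[-] asks=[#1:1@97 #2:5@103]
After op 4 [order #4] limit_sell(price=101, qty=3): fills=none; bids=[-] asks=[#1:1@97 #4:3@101 #2:5@103]
After op 5 [order #5] limit_buy(price=102, qty=4): fills=#5x#1:1@97 #5x#4:3@101; bids=[-] asks=[#2:5@103]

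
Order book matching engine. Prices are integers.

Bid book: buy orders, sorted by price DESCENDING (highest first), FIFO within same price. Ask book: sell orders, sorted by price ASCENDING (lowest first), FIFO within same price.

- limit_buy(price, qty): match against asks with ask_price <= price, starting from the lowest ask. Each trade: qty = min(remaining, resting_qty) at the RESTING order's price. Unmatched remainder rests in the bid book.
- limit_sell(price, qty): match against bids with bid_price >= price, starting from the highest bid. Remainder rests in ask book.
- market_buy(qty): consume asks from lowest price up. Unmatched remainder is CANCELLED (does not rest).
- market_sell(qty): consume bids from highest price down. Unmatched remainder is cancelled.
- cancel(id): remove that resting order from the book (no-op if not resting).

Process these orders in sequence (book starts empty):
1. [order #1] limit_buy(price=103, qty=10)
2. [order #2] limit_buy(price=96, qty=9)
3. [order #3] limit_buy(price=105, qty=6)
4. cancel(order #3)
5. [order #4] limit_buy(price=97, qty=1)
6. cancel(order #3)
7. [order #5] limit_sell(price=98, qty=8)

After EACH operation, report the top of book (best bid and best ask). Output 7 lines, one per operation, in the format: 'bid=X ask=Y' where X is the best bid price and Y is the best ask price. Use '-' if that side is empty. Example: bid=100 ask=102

Answer: bid=103 ask=-
bid=103 ask=-
bid=105 ask=-
bid=103 ask=-
bid=103 ask=-
bid=103 ask=-
bid=103 ask=-

Derivation:
After op 1 [order #1] limit_buy(price=103, qty=10): fills=none; bids=[#1:10@103] asks=[-]
After op 2 [order #2] limit_buy(price=96, qty=9): fills=none; bids=[#1:10@103 #2:9@96] asks=[-]
After op 3 [order #3] limit_buy(price=105, qty=6): fills=none; bids=[#3:6@105 #1:10@103 #2:9@96] asks=[-]
After op 4 cancel(order #3): fills=none; bids=[#1:10@103 #2:9@96] asks=[-]
After op 5 [order #4] limit_buy(price=97, qty=1): fills=none; bids=[#1:10@103 #4:1@97 #2:9@96] asks=[-]
After op 6 cancel(order #3): fills=none; bids=[#1:10@103 #4:1@97 #2:9@96] asks=[-]
After op 7 [order #5] limit_sell(price=98, qty=8): fills=#1x#5:8@103; bids=[#1:2@103 #4:1@97 #2:9@96] asks=[-]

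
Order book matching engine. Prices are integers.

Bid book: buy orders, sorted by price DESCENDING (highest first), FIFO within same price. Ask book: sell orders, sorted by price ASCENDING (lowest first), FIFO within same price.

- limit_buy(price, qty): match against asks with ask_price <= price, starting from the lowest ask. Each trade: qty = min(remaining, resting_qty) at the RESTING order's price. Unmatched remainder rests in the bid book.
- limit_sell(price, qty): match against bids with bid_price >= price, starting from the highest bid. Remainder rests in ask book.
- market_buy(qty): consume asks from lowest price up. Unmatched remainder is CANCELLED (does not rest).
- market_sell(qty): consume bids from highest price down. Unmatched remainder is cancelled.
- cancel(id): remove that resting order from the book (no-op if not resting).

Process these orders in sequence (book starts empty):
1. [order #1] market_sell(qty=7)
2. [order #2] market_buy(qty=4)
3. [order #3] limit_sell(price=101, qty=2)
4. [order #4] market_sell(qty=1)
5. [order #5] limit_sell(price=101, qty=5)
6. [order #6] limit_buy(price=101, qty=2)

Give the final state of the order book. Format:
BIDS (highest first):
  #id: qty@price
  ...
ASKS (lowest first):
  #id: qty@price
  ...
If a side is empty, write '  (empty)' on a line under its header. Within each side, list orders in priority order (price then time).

After op 1 [order #1] market_sell(qty=7): fills=none; bids=[-] asks=[-]
After op 2 [order #2] market_buy(qty=4): fills=none; bids=[-] asks=[-]
After op 3 [order #3] limit_sell(price=101, qty=2): fills=none; bids=[-] asks=[#3:2@101]
After op 4 [order #4] market_sell(qty=1): fills=none; bids=[-] asks=[#3:2@101]
After op 5 [order #5] limit_sell(price=101, qty=5): fills=none; bids=[-] asks=[#3:2@101 #5:5@101]
After op 6 [order #6] limit_buy(price=101, qty=2): fills=#6x#3:2@101; bids=[-] asks=[#5:5@101]

Answer: BIDS (highest first):
  (empty)
ASKS (lowest first):
  #5: 5@101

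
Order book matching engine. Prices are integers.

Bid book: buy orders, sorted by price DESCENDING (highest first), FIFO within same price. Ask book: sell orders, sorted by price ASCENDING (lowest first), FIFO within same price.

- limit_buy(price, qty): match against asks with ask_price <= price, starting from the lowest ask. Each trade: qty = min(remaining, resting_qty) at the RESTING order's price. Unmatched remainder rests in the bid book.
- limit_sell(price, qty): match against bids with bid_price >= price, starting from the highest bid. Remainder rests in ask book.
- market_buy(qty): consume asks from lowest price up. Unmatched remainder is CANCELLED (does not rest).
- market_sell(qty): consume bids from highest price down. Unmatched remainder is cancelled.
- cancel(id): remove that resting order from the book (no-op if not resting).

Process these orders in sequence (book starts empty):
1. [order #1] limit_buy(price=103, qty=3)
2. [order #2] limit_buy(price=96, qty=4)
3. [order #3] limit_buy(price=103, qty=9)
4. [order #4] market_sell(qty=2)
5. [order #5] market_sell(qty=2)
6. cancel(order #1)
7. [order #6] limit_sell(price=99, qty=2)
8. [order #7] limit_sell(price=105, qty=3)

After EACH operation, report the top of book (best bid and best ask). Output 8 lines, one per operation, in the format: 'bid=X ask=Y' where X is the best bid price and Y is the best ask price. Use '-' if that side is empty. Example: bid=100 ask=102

After op 1 [order #1] limit_buy(price=103, qty=3): fills=none; bids=[#1:3@103] asks=[-]
After op 2 [order #2] limit_buy(price=96, qty=4): fills=none; bids=[#1:3@103 #2:4@96] asks=[-]
After op 3 [order #3] limit_buy(price=103, qty=9): fills=none; bids=[#1:3@103 #3:9@103 #2:4@96] asks=[-]
After op 4 [order #4] market_sell(qty=2): fills=#1x#4:2@103; bids=[#1:1@103 #3:9@103 #2:4@96] asks=[-]
After op 5 [order #5] market_sell(qty=2): fills=#1x#5:1@103 #3x#5:1@103; bids=[#3:8@103 #2:4@96] asks=[-]
After op 6 cancel(order #1): fills=none; bids=[#3:8@103 #2:4@96] asks=[-]
After op 7 [order #6] limit_sell(price=99, qty=2): fills=#3x#6:2@103; bids=[#3:6@103 #2:4@96] asks=[-]
After op 8 [order #7] limit_sell(price=105, qty=3): fills=none; bids=[#3:6@103 #2:4@96] asks=[#7:3@105]

Answer: bid=103 ask=-
bid=103 ask=-
bid=103 ask=-
bid=103 ask=-
bid=103 ask=-
bid=103 ask=-
bid=103 ask=-
bid=103 ask=105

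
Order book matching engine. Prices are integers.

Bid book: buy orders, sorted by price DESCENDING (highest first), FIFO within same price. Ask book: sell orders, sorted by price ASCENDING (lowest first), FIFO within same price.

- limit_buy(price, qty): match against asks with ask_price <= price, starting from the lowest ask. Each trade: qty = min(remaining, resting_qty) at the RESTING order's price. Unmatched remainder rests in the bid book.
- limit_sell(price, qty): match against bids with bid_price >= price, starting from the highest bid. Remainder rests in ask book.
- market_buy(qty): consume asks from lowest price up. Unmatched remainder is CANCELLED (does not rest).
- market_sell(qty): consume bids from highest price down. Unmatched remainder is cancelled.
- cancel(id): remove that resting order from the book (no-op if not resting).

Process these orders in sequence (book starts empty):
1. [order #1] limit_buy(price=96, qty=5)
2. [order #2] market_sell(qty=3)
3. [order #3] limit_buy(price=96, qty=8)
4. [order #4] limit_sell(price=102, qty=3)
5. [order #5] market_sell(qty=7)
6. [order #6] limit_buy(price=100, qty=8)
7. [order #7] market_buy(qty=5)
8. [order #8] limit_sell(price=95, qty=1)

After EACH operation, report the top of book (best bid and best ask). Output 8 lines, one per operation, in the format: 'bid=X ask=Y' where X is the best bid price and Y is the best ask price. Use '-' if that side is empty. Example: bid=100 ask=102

After op 1 [order #1] limit_buy(price=96, qty=5): fills=none; bids=[#1:5@96] asks=[-]
After op 2 [order #2] market_sell(qty=3): fills=#1x#2:3@96; bids=[#1:2@96] asks=[-]
After op 3 [order #3] limit_buy(price=96, qty=8): fills=none; bids=[#1:2@96 #3:8@96] asks=[-]
After op 4 [order #4] limit_sell(price=102, qty=3): fills=none; bids=[#1:2@96 #3:8@96] asks=[#4:3@102]
After op 5 [order #5] market_sell(qty=7): fills=#1x#5:2@96 #3x#5:5@96; bids=[#3:3@96] asks=[#4:3@102]
After op 6 [order #6] limit_buy(price=100, qty=8): fills=none; bids=[#6:8@100 #3:3@96] asks=[#4:3@102]
After op 7 [order #7] market_buy(qty=5): fills=#7x#4:3@102; bids=[#6:8@100 #3:3@96] asks=[-]
After op 8 [order #8] limit_sell(price=95, qty=1): fills=#6x#8:1@100; bids=[#6:7@100 #3:3@96] asks=[-]

Answer: bid=96 ask=-
bid=96 ask=-
bid=96 ask=-
bid=96 ask=102
bid=96 ask=102
bid=100 ask=102
bid=100 ask=-
bid=100 ask=-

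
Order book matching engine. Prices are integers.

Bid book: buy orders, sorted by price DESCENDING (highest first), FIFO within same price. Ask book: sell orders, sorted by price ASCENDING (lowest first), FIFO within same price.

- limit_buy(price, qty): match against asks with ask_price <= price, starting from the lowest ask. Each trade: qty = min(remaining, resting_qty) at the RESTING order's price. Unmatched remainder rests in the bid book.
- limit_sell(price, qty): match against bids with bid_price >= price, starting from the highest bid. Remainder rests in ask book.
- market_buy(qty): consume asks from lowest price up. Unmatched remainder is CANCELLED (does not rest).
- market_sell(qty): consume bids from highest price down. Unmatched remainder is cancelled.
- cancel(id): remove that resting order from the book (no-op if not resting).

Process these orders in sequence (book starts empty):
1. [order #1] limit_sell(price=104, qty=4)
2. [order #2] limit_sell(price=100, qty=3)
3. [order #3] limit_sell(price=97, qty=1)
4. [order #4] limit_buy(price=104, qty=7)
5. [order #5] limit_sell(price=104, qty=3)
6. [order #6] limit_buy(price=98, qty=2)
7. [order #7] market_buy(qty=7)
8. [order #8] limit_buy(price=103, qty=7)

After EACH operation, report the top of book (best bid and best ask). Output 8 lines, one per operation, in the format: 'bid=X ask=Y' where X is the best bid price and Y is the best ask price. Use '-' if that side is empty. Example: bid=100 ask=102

Answer: bid=- ask=104
bid=- ask=100
bid=- ask=97
bid=- ask=104
bid=- ask=104
bid=98 ask=104
bid=98 ask=-
bid=103 ask=-

Derivation:
After op 1 [order #1] limit_sell(price=104, qty=4): fills=none; bids=[-] asks=[#1:4@104]
After op 2 [order #2] limit_sell(price=100, qty=3): fills=none; bids=[-] asks=[#2:3@100 #1:4@104]
After op 3 [order #3] limit_sell(price=97, qty=1): fills=none; bids=[-] asks=[#3:1@97 #2:3@100 #1:4@104]
After op 4 [order #4] limit_buy(price=104, qty=7): fills=#4x#3:1@97 #4x#2:3@100 #4x#1:3@104; bids=[-] asks=[#1:1@104]
After op 5 [order #5] limit_sell(price=104, qty=3): fills=none; bids=[-] asks=[#1:1@104 #5:3@104]
After op 6 [order #6] limit_buy(price=98, qty=2): fills=none; bids=[#6:2@98] asks=[#1:1@104 #5:3@104]
After op 7 [order #7] market_buy(qty=7): fills=#7x#1:1@104 #7x#5:3@104; bids=[#6:2@98] asks=[-]
After op 8 [order #8] limit_buy(price=103, qty=7): fills=none; bids=[#8:7@103 #6:2@98] asks=[-]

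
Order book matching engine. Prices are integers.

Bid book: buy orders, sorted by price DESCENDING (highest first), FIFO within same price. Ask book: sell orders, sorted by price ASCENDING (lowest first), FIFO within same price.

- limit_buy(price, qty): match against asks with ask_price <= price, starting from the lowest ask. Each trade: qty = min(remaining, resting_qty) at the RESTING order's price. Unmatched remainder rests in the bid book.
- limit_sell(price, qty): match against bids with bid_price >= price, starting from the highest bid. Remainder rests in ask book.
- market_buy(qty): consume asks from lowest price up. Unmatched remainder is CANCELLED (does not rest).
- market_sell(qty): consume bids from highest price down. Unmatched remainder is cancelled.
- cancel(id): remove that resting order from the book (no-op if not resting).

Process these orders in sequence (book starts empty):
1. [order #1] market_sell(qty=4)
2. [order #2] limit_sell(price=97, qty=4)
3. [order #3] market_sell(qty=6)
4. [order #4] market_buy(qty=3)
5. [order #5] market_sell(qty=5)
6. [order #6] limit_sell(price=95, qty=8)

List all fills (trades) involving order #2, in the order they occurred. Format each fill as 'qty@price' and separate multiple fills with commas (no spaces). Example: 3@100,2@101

After op 1 [order #1] market_sell(qty=4): fills=none; bids=[-] asks=[-]
After op 2 [order #2] limit_sell(price=97, qty=4): fills=none; bids=[-] asks=[#2:4@97]
After op 3 [order #3] market_sell(qty=6): fills=none; bids=[-] asks=[#2:4@97]
After op 4 [order #4] market_buy(qty=3): fills=#4x#2:3@97; bids=[-] asks=[#2:1@97]
After op 5 [order #5] market_sell(qty=5): fills=none; bids=[-] asks=[#2:1@97]
After op 6 [order #6] limit_sell(price=95, qty=8): fills=none; bids=[-] asks=[#6:8@95 #2:1@97]

Answer: 3@97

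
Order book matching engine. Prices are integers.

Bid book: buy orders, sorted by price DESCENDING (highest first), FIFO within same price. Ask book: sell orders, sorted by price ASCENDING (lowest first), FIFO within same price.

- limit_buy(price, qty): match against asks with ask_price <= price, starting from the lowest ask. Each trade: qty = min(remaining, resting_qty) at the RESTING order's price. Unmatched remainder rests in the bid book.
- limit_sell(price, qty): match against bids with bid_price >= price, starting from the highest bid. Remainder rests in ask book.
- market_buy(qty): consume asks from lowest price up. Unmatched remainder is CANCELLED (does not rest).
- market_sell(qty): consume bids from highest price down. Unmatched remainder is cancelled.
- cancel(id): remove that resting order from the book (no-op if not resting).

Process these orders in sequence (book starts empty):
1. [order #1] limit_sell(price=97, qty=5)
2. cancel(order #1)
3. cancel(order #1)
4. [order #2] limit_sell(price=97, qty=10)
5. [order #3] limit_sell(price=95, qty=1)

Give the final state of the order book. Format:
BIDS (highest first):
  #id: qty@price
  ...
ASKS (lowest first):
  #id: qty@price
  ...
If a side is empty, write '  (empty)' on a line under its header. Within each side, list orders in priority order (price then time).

Answer: BIDS (highest first):
  (empty)
ASKS (lowest first):
  #3: 1@95
  #2: 10@97

Derivation:
After op 1 [order #1] limit_sell(price=97, qty=5): fills=none; bids=[-] asks=[#1:5@97]
After op 2 cancel(order #1): fills=none; bids=[-] asks=[-]
After op 3 cancel(order #1): fills=none; bids=[-] asks=[-]
After op 4 [order #2] limit_sell(price=97, qty=10): fills=none; bids=[-] asks=[#2:10@97]
After op 5 [order #3] limit_sell(price=95, qty=1): fills=none; bids=[-] asks=[#3:1@95 #2:10@97]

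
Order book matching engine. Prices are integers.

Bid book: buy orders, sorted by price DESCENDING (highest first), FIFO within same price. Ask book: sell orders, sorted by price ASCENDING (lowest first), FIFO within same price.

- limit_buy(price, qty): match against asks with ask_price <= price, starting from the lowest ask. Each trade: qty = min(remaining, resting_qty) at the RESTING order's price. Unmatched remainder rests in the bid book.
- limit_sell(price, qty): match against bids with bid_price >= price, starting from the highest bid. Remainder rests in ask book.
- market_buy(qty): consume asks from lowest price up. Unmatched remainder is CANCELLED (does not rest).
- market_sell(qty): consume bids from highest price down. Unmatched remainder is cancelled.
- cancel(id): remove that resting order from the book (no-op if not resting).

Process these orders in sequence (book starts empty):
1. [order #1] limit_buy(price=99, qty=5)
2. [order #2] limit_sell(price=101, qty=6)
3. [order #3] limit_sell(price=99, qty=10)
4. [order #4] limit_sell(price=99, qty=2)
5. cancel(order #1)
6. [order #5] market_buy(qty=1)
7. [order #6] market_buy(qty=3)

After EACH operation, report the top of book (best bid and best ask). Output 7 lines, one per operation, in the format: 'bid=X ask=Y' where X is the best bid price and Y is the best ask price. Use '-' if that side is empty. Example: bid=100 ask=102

Answer: bid=99 ask=-
bid=99 ask=101
bid=- ask=99
bid=- ask=99
bid=- ask=99
bid=- ask=99
bid=- ask=99

Derivation:
After op 1 [order #1] limit_buy(price=99, qty=5): fills=none; bids=[#1:5@99] asks=[-]
After op 2 [order #2] limit_sell(price=101, qty=6): fills=none; bids=[#1:5@99] asks=[#2:6@101]
After op 3 [order #3] limit_sell(price=99, qty=10): fills=#1x#3:5@99; bids=[-] asks=[#3:5@99 #2:6@101]
After op 4 [order #4] limit_sell(price=99, qty=2): fills=none; bids=[-] asks=[#3:5@99 #4:2@99 #2:6@101]
After op 5 cancel(order #1): fills=none; bids=[-] asks=[#3:5@99 #4:2@99 #2:6@101]
After op 6 [order #5] market_buy(qty=1): fills=#5x#3:1@99; bids=[-] asks=[#3:4@99 #4:2@99 #2:6@101]
After op 7 [order #6] market_buy(qty=3): fills=#6x#3:3@99; bids=[-] asks=[#3:1@99 #4:2@99 #2:6@101]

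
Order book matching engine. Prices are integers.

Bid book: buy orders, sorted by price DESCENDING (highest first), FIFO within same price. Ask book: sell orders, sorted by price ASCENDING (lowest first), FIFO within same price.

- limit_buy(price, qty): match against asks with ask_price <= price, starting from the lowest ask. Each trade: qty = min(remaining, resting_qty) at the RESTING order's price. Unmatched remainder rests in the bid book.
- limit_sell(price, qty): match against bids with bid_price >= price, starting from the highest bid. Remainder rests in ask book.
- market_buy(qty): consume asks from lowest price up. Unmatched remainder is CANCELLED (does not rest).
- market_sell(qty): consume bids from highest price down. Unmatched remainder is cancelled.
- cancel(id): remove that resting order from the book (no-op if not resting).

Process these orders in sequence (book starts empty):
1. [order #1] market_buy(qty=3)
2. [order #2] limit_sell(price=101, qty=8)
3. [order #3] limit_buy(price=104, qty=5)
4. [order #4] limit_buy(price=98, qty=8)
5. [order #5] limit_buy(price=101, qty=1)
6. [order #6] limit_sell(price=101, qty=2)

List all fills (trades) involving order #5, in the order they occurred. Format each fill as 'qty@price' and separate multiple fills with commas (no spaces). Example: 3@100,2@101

Answer: 1@101

Derivation:
After op 1 [order #1] market_buy(qty=3): fills=none; bids=[-] asks=[-]
After op 2 [order #2] limit_sell(price=101, qty=8): fills=none; bids=[-] asks=[#2:8@101]
After op 3 [order #3] limit_buy(price=104, qty=5): fills=#3x#2:5@101; bids=[-] asks=[#2:3@101]
After op 4 [order #4] limit_buy(price=98, qty=8): fills=none; bids=[#4:8@98] asks=[#2:3@101]
After op 5 [order #5] limit_buy(price=101, qty=1): fills=#5x#2:1@101; bids=[#4:8@98] asks=[#2:2@101]
After op 6 [order #6] limit_sell(price=101, qty=2): fills=none; bids=[#4:8@98] asks=[#2:2@101 #6:2@101]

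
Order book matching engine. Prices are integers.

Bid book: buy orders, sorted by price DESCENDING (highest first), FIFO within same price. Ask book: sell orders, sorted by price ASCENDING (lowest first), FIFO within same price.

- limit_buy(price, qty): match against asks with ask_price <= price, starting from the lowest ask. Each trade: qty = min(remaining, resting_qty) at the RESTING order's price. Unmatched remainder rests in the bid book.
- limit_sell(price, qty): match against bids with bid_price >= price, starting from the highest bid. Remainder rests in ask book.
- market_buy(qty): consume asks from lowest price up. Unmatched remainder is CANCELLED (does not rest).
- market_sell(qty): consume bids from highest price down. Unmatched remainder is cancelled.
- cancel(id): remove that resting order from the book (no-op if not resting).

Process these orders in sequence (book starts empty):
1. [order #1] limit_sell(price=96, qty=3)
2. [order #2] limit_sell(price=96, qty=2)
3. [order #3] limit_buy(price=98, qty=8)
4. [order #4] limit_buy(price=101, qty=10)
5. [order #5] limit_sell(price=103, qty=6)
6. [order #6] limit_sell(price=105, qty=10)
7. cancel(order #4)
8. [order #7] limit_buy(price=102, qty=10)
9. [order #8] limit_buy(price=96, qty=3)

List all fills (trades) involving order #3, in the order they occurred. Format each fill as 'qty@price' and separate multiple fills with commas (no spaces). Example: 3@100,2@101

Answer: 3@96,2@96

Derivation:
After op 1 [order #1] limit_sell(price=96, qty=3): fills=none; bids=[-] asks=[#1:3@96]
After op 2 [order #2] limit_sell(price=96, qty=2): fills=none; bids=[-] asks=[#1:3@96 #2:2@96]
After op 3 [order #3] limit_buy(price=98, qty=8): fills=#3x#1:3@96 #3x#2:2@96; bids=[#3:3@98] asks=[-]
After op 4 [order #4] limit_buy(price=101, qty=10): fills=none; bids=[#4:10@101 #3:3@98] asks=[-]
After op 5 [order #5] limit_sell(price=103, qty=6): fills=none; bids=[#4:10@101 #3:3@98] asks=[#5:6@103]
After op 6 [order #6] limit_sell(price=105, qty=10): fills=none; bids=[#4:10@101 #3:3@98] asks=[#5:6@103 #6:10@105]
After op 7 cancel(order #4): fills=none; bids=[#3:3@98] asks=[#5:6@103 #6:10@105]
After op 8 [order #7] limit_buy(price=102, qty=10): fills=none; bids=[#7:10@102 #3:3@98] asks=[#5:6@103 #6:10@105]
After op 9 [order #8] limit_buy(price=96, qty=3): fills=none; bids=[#7:10@102 #3:3@98 #8:3@96] asks=[#5:6@103 #6:10@105]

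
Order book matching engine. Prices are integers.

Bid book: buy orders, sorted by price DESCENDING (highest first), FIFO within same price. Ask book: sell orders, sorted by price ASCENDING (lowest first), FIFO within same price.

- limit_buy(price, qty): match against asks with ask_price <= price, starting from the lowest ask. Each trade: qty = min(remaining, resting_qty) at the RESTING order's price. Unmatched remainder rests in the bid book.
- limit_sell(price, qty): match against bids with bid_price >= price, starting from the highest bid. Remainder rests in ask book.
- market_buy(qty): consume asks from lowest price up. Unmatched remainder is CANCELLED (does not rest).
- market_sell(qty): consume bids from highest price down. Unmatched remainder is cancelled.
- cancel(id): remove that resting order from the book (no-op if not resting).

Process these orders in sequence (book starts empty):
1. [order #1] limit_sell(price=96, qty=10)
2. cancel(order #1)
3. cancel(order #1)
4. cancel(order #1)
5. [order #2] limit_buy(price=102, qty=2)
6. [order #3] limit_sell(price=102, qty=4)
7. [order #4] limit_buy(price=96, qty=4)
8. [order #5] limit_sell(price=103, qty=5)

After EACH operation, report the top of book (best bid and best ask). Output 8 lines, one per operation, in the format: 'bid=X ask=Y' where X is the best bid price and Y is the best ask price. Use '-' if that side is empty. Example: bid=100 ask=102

Answer: bid=- ask=96
bid=- ask=-
bid=- ask=-
bid=- ask=-
bid=102 ask=-
bid=- ask=102
bid=96 ask=102
bid=96 ask=102

Derivation:
After op 1 [order #1] limit_sell(price=96, qty=10): fills=none; bids=[-] asks=[#1:10@96]
After op 2 cancel(order #1): fills=none; bids=[-] asks=[-]
After op 3 cancel(order #1): fills=none; bids=[-] asks=[-]
After op 4 cancel(order #1): fills=none; bids=[-] asks=[-]
After op 5 [order #2] limit_buy(price=102, qty=2): fills=none; bids=[#2:2@102] asks=[-]
After op 6 [order #3] limit_sell(price=102, qty=4): fills=#2x#3:2@102; bids=[-] asks=[#3:2@102]
After op 7 [order #4] limit_buy(price=96, qty=4): fills=none; bids=[#4:4@96] asks=[#3:2@102]
After op 8 [order #5] limit_sell(price=103, qty=5): fills=none; bids=[#4:4@96] asks=[#3:2@102 #5:5@103]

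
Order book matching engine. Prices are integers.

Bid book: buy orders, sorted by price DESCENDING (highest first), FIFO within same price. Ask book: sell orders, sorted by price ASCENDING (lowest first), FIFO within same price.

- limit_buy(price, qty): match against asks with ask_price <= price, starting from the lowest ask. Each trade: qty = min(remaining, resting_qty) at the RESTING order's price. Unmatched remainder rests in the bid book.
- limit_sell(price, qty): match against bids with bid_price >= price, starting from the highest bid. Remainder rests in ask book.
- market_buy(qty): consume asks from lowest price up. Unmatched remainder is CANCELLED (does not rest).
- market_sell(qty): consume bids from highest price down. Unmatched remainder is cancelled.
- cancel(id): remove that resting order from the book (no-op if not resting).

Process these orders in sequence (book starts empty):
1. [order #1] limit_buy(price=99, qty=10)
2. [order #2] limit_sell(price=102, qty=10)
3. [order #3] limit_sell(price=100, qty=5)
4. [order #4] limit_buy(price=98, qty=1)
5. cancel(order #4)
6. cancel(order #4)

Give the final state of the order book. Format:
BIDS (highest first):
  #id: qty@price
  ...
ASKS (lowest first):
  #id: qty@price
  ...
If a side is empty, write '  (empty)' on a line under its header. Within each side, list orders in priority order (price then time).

After op 1 [order #1] limit_buy(price=99, qty=10): fills=none; bids=[#1:10@99] asks=[-]
After op 2 [order #2] limit_sell(price=102, qty=10): fills=none; bids=[#1:10@99] asks=[#2:10@102]
After op 3 [order #3] limit_sell(price=100, qty=5): fills=none; bids=[#1:10@99] asks=[#3:5@100 #2:10@102]
After op 4 [order #4] limit_buy(price=98, qty=1): fills=none; bids=[#1:10@99 #4:1@98] asks=[#3:5@100 #2:10@102]
After op 5 cancel(order #4): fills=none; bids=[#1:10@99] asks=[#3:5@100 #2:10@102]
After op 6 cancel(order #4): fills=none; bids=[#1:10@99] asks=[#3:5@100 #2:10@102]

Answer: BIDS (highest first):
  #1: 10@99
ASKS (lowest first):
  #3: 5@100
  #2: 10@102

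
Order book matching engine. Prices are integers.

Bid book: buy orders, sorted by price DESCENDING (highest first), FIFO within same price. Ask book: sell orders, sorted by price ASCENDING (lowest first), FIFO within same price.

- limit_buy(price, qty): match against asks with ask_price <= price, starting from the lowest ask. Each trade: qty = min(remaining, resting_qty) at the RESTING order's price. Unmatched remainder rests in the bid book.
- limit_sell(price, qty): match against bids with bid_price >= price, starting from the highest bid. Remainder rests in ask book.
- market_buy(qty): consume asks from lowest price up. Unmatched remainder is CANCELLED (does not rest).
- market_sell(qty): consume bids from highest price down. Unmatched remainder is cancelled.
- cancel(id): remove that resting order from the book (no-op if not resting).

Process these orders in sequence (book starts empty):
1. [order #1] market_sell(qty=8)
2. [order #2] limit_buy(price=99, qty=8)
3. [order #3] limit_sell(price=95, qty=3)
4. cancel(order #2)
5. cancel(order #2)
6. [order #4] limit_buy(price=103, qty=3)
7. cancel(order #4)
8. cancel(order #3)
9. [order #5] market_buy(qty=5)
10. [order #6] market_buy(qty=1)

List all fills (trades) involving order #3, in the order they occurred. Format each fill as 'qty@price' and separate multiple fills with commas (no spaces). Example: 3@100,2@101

After op 1 [order #1] market_sell(qty=8): fills=none; bids=[-] asks=[-]
After op 2 [order #2] limit_buy(price=99, qty=8): fills=none; bids=[#2:8@99] asks=[-]
After op 3 [order #3] limit_sell(price=95, qty=3): fills=#2x#3:3@99; bids=[#2:5@99] asks=[-]
After op 4 cancel(order #2): fills=none; bids=[-] asks=[-]
After op 5 cancel(order #2): fills=none; bids=[-] asks=[-]
After op 6 [order #4] limit_buy(price=103, qty=3): fills=none; bids=[#4:3@103] asks=[-]
After op 7 cancel(order #4): fills=none; bids=[-] asks=[-]
After op 8 cancel(order #3): fills=none; bids=[-] asks=[-]
After op 9 [order #5] market_buy(qty=5): fills=none; bids=[-] asks=[-]
After op 10 [order #6] market_buy(qty=1): fills=none; bids=[-] asks=[-]

Answer: 3@99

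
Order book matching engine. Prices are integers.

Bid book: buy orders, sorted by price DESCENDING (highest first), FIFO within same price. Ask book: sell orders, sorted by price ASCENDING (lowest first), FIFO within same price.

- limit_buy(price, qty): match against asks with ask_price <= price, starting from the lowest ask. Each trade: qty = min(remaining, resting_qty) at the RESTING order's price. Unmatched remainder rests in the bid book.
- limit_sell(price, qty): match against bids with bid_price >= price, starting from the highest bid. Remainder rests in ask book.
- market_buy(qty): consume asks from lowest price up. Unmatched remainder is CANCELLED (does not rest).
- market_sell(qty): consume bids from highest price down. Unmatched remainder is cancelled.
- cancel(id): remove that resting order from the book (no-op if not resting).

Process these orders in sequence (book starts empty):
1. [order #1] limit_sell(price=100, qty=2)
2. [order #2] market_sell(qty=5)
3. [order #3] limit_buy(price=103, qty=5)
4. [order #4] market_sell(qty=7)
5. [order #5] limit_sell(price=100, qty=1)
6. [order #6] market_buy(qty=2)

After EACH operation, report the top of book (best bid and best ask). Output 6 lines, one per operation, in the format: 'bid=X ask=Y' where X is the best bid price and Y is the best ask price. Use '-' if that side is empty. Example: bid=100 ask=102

Answer: bid=- ask=100
bid=- ask=100
bid=103 ask=-
bid=- ask=-
bid=- ask=100
bid=- ask=-

Derivation:
After op 1 [order #1] limit_sell(price=100, qty=2): fills=none; bids=[-] asks=[#1:2@100]
After op 2 [order #2] market_sell(qty=5): fills=none; bids=[-] asks=[#1:2@100]
After op 3 [order #3] limit_buy(price=103, qty=5): fills=#3x#1:2@100; bids=[#3:3@103] asks=[-]
After op 4 [order #4] market_sell(qty=7): fills=#3x#4:3@103; bids=[-] asks=[-]
After op 5 [order #5] limit_sell(price=100, qty=1): fills=none; bids=[-] asks=[#5:1@100]
After op 6 [order #6] market_buy(qty=2): fills=#6x#5:1@100; bids=[-] asks=[-]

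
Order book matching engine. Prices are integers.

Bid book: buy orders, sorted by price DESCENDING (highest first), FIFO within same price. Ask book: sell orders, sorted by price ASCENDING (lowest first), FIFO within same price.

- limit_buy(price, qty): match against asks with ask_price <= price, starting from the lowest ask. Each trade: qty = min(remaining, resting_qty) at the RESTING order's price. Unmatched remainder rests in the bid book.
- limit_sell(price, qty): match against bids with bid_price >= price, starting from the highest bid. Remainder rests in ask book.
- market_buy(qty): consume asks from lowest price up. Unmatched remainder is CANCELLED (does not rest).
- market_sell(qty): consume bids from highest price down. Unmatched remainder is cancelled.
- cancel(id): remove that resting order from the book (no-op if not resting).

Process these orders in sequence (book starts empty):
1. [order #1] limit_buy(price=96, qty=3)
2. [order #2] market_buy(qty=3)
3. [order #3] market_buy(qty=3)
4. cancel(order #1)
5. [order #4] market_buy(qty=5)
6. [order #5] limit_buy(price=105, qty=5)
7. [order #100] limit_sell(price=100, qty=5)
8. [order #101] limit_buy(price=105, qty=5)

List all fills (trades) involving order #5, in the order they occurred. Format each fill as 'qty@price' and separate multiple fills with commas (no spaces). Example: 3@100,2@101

Answer: 5@105

Derivation:
After op 1 [order #1] limit_buy(price=96, qty=3): fills=none; bids=[#1:3@96] asks=[-]
After op 2 [order #2] market_buy(qty=3): fills=none; bids=[#1:3@96] asks=[-]
After op 3 [order #3] market_buy(qty=3): fills=none; bids=[#1:3@96] asks=[-]
After op 4 cancel(order #1): fills=none; bids=[-] asks=[-]
After op 5 [order #4] market_buy(qty=5): fills=none; bids=[-] asks=[-]
After op 6 [order #5] limit_buy(price=105, qty=5): fills=none; bids=[#5:5@105] asks=[-]
After op 7 [order #100] limit_sell(price=100, qty=5): fills=#5x#100:5@105; bids=[-] asks=[-]
After op 8 [order #101] limit_buy(price=105, qty=5): fills=none; bids=[#101:5@105] asks=[-]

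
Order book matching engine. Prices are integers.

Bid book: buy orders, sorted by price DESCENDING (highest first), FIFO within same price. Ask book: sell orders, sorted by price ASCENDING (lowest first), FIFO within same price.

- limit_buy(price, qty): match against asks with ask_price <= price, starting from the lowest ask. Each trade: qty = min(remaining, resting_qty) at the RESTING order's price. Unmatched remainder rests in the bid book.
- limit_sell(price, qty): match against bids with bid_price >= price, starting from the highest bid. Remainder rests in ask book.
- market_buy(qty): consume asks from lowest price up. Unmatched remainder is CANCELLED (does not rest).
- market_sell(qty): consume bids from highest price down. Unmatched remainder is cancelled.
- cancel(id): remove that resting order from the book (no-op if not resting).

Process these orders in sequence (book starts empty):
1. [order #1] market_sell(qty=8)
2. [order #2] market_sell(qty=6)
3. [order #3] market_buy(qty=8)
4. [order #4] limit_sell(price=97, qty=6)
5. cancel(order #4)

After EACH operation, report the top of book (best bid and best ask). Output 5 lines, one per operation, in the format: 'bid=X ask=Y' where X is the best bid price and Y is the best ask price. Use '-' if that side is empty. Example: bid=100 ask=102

After op 1 [order #1] market_sell(qty=8): fills=none; bids=[-] asks=[-]
After op 2 [order #2] market_sell(qty=6): fills=none; bids=[-] asks=[-]
After op 3 [order #3] market_buy(qty=8): fills=none; bids=[-] asks=[-]
After op 4 [order #4] limit_sell(price=97, qty=6): fills=none; bids=[-] asks=[#4:6@97]
After op 5 cancel(order #4): fills=none; bids=[-] asks=[-]

Answer: bid=- ask=-
bid=- ask=-
bid=- ask=-
bid=- ask=97
bid=- ask=-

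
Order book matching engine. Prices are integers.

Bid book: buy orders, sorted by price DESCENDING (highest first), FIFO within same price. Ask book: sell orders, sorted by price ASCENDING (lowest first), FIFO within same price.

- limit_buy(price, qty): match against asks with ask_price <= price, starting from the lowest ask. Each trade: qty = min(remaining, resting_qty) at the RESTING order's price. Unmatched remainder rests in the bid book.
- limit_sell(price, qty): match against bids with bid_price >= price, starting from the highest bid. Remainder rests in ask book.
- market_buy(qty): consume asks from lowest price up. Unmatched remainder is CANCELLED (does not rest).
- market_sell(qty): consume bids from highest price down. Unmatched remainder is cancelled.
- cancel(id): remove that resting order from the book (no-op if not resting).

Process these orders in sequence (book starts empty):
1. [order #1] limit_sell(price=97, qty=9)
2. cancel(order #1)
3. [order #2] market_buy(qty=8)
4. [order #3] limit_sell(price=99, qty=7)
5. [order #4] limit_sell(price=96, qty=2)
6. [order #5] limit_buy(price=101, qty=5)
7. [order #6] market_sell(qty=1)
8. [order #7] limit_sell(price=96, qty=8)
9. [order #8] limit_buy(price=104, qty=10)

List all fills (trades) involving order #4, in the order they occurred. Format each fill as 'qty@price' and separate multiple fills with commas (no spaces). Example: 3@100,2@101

After op 1 [order #1] limit_sell(price=97, qty=9): fills=none; bids=[-] asks=[#1:9@97]
After op 2 cancel(order #1): fills=none; bids=[-] asks=[-]
After op 3 [order #2] market_buy(qty=8): fills=none; bids=[-] asks=[-]
After op 4 [order #3] limit_sell(price=99, qty=7): fills=none; bids=[-] asks=[#3:7@99]
After op 5 [order #4] limit_sell(price=96, qty=2): fills=none; bids=[-] asks=[#4:2@96 #3:7@99]
After op 6 [order #5] limit_buy(price=101, qty=5): fills=#5x#4:2@96 #5x#3:3@99; bids=[-] asks=[#3:4@99]
After op 7 [order #6] market_sell(qty=1): fills=none; bids=[-] asks=[#3:4@99]
After op 8 [order #7] limit_sell(price=96, qty=8): fills=none; bids=[-] asks=[#7:8@96 #3:4@99]
After op 9 [order #8] limit_buy(price=104, qty=10): fills=#8x#7:8@96 #8x#3:2@99; bids=[-] asks=[#3:2@99]

Answer: 2@96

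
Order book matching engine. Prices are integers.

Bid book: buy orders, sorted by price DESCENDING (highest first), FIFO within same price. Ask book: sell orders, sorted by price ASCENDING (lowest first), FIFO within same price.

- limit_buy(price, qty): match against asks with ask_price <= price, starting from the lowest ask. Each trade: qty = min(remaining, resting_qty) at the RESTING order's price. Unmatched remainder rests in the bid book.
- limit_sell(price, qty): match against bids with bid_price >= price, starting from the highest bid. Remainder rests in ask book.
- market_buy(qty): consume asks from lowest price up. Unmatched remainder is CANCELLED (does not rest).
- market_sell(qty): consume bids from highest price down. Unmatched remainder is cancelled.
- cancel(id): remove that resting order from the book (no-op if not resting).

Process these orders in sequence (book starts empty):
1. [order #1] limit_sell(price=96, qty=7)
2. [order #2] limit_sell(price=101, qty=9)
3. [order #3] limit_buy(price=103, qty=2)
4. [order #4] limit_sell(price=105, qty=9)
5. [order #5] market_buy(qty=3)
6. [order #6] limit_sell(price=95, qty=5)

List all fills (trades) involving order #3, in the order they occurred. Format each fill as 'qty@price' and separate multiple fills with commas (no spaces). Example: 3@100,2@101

After op 1 [order #1] limit_sell(price=96, qty=7): fills=none; bids=[-] asks=[#1:7@96]
After op 2 [order #2] limit_sell(price=101, qty=9): fills=none; bids=[-] asks=[#1:7@96 #2:9@101]
After op 3 [order #3] limit_buy(price=103, qty=2): fills=#3x#1:2@96; bids=[-] asks=[#1:5@96 #2:9@101]
After op 4 [order #4] limit_sell(price=105, qty=9): fills=none; bids=[-] asks=[#1:5@96 #2:9@101 #4:9@105]
After op 5 [order #5] market_buy(qty=3): fills=#5x#1:3@96; bids=[-] asks=[#1:2@96 #2:9@101 #4:9@105]
After op 6 [order #6] limit_sell(price=95, qty=5): fills=none; bids=[-] asks=[#6:5@95 #1:2@96 #2:9@101 #4:9@105]

Answer: 2@96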